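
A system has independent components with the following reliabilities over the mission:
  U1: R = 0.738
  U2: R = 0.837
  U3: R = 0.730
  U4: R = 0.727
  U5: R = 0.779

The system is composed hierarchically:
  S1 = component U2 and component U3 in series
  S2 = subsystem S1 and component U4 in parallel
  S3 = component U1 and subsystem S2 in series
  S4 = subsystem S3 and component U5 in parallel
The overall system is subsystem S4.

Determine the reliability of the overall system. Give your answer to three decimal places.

Series (U2 and U3): 0.83700 × 0.73000 = 0.61101
Parallel ([0.61101] and U4): 1 − (1 − 0.61101)(1 − 0.72700) = 0.89381
Series (U1 and [0.89381]): 0.73800 × 0.89381 = 0.65963
Parallel ([0.65963] and U5): 1 − (1 − 0.65963)(1 − 0.77900) = 0.925

0.925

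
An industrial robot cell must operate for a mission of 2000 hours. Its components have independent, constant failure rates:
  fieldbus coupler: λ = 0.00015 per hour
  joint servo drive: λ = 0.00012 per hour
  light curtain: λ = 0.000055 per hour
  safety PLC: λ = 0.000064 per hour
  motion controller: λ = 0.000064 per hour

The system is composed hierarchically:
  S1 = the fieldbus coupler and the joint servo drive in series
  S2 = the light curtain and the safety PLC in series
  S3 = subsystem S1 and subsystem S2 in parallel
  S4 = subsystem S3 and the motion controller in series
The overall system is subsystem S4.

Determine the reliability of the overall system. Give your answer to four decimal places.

R(fieldbus coupler) = exp(−0.00015 × 2000) = 0.740818
R(joint servo drive) = exp(−0.00012 × 2000) = 0.786628
R(light curtain) = exp(−0.000055 × 2000) = 0.895834
R(safety PLC) = exp(−0.000064 × 2000) = 0.879853
R(motion controller) = exp(−0.000064 × 2000) = 0.879853
Series (fieldbus coupler and joint servo drive): 0.740818 × 0.786628 = 0.582748
Series (light curtain and safety PLC): 0.895834 × 0.879853 = 0.788202
Parallel ([0.582748] and [0.788202]): 1 − (1 − 0.582748)(1 − 0.788202) = 0.911627
Series ([0.911627] and motion controller): 0.911627 × 0.879853 = 0.8021

0.8021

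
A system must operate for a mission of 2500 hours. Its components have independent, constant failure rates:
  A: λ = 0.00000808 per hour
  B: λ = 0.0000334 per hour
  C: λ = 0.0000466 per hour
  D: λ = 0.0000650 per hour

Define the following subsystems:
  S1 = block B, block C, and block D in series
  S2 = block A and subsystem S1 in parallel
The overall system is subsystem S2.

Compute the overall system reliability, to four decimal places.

0.9939

R(A) = exp(−0.00000808 × 2500) = 0.980003
R(B) = exp(−0.0000334 × 2500) = 0.919891
R(C) = exp(−0.0000466 × 2500) = 0.890030
R(D) = exp(−0.0000650 × 2500) = 0.850016
Series (B, C, and D): 0.919891 × 0.890030 × 0.850016 = 0.695934
Parallel (A and [0.695934]): 1 − (1 − 0.980003)(1 − 0.695934) = 0.9939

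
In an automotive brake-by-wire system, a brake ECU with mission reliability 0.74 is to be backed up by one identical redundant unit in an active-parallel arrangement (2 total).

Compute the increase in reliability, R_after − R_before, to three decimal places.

R_before = 0.74
R_after = 1 − (1 − 0.74)^2 = 0.932
ΔR = 0.932 − 0.74 = 0.192

0.192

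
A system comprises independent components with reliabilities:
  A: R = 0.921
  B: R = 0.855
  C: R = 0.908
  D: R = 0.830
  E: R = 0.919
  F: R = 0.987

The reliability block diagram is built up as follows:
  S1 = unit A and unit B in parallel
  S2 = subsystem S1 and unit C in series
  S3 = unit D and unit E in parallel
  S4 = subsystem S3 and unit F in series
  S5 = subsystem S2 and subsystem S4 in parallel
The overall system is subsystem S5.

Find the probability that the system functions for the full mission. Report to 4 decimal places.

Parallel (A and B): 1 − (1 − 0.921000)(1 − 0.855000) = 0.988545
Series ([0.988545] and C): 0.988545 × 0.908000 = 0.897599
Parallel (D and E): 1 − (1 − 0.830000)(1 − 0.919000) = 0.986230
Series ([0.986230] and F): 0.986230 × 0.987000 = 0.973409
Parallel ([0.897599] and [0.973409]): 1 − (1 − 0.897599)(1 − 0.973409) = 0.9973

0.9973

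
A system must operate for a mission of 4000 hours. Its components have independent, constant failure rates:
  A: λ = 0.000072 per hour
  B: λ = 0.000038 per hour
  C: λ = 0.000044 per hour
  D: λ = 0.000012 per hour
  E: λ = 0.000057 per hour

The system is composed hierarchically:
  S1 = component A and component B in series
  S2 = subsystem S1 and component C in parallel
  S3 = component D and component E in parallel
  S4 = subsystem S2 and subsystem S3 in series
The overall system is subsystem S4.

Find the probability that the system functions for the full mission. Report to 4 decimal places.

0.9335

R(A) = exp(−0.000072 × 4000) = 0.749762
R(B) = exp(−0.000038 × 4000) = 0.858988
R(C) = exp(−0.000044 × 4000) = 0.838618
R(D) = exp(−0.000012 × 4000) = 0.953134
R(E) = exp(−0.000057 × 4000) = 0.796124
Series (A and B): 0.749762 × 0.858988 = 0.644037
Parallel ([0.644037] and C): 1 − (1 − 0.644037)(1 − 0.838618) = 0.942554
Parallel (D and E): 1 − (1 − 0.953134)(1 − 0.796124) = 0.990445
Series ([0.942554] and [0.990445]): 0.942554 × 0.990445 = 0.9335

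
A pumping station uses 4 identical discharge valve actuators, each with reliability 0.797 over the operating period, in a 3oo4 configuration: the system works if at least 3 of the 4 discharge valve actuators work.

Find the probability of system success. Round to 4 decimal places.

0.8146

R = Σ_{i=3}^{4} C(4,i) p^i (1−p)^{4−i} with p = 0.797
C(4,3)·0.797^3·0.203^1 = 0.411084
C(4,4)·0.797^4·0.203^0 = 0.403490
Sum = 0.8146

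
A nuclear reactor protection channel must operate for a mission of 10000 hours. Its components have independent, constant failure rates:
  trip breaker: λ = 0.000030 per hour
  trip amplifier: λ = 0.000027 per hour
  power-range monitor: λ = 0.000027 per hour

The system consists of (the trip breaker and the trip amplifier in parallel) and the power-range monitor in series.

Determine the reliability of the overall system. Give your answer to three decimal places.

R(trip breaker) = exp(−0.000030 × 10000) = 0.74082
R(trip amplifier) = exp(−0.000027 × 10000) = 0.76338
R(power-range monitor) = exp(−0.000027 × 10000) = 0.76338
Parallel (trip breaker and trip amplifier): 1 − (1 − 0.74082)(1 − 0.76338) = 0.93867
Series ([0.93867] and power-range monitor): 0.93867 × 0.76338 = 0.717

0.717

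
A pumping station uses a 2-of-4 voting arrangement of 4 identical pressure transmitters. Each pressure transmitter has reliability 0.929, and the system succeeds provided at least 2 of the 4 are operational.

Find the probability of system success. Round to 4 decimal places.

R = Σ_{i=2}^{4} C(4,i) p^i (1−p)^{4−i} with p = 0.929
C(4,2)·0.929^2·0.071^2 = 0.026104
C(4,3)·0.929^3·0.071^1 = 0.227701
C(4,4)·0.929^4·0.071^0 = 0.744840
Sum = 0.9986

0.9986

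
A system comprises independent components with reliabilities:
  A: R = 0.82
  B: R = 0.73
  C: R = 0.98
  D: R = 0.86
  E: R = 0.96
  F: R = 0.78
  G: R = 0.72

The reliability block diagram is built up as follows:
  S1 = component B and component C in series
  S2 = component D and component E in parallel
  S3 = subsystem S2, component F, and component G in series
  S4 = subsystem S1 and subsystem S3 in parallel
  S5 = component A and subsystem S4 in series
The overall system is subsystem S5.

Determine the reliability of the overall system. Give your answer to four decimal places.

0.7170

Series (B and C): 0.730000 × 0.980000 = 0.715400
Parallel (D and E): 1 − (1 − 0.860000)(1 − 0.960000) = 0.994400
Series ([0.994400], F, and G): 0.994400 × 0.780000 × 0.720000 = 0.558455
Parallel ([0.715400] and [0.558455]): 1 − (1 − 0.715400)(1 − 0.558455) = 0.874336
Series (A and [0.874336]): 0.820000 × 0.874336 = 0.7170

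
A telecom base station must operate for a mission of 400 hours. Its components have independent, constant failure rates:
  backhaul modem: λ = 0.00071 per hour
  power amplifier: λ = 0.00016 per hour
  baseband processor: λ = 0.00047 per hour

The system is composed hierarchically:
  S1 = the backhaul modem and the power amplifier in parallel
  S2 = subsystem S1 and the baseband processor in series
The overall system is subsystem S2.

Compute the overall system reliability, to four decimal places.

R(backhaul modem) = exp(−0.00071 × 400) = 0.752767
R(power amplifier) = exp(−0.00016 × 400) = 0.938005
R(baseband processor) = exp(−0.00047 × 400) = 0.828615
Parallel (backhaul modem and power amplifier): 1 − (1 − 0.752767)(1 − 0.938005) = 0.984673
Series ([0.984673] and baseband processor): 0.984673 × 0.828615 = 0.8159

0.8159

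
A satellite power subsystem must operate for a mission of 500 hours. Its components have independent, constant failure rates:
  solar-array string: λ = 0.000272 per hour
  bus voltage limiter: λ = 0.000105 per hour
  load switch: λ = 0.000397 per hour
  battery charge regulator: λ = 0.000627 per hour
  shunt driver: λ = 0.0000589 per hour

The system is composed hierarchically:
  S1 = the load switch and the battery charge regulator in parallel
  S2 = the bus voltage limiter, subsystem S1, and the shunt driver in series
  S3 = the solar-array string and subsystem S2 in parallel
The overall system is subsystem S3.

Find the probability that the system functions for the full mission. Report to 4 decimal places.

0.9843

R(solar-array string) = exp(−0.000272 × 500) = 0.872843
R(bus voltage limiter) = exp(−0.000105 × 500) = 0.948854
R(load switch) = exp(−0.000397 × 500) = 0.819960
R(battery charge regulator) = exp(−0.000627 × 500) = 0.730884
R(shunt driver) = exp(−0.0000589 × 500) = 0.970979
Parallel (load switch and battery charge regulator): 1 − (1 − 0.819960)(1 − 0.730884) = 0.951548
Series (bus voltage limiter, [0.951548], and shunt driver): 0.948854 × 0.951548 × 0.970979 = 0.876678
Parallel (solar-array string and [0.876678]): 1 − (1 − 0.872843)(1 − 0.876678) = 0.9843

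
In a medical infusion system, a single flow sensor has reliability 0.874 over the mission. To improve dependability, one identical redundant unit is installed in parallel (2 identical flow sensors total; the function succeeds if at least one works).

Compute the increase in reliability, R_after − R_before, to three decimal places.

R_before = 0.874
R_after = 1 − (1 − 0.874)^2 = 0.984
ΔR = 0.984 − 0.874 = 0.110

0.110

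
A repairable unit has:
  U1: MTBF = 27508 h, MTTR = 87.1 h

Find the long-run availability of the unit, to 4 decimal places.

A(U1) = MTBF/(MTBF+MTTR) = 27508/(27508+87.1) = 0.9968

0.9968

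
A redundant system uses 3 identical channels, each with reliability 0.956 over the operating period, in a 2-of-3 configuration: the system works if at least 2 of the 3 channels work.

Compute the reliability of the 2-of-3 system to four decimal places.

0.9944

R = Σ_{i=2}^{3} C(3,i) p^i (1−p)^{3−i} with p = 0.956
C(3,2)·0.956^2·0.044^1 = 0.120640
C(3,3)·0.956^3·0.044^0 = 0.873723
Sum = 0.9944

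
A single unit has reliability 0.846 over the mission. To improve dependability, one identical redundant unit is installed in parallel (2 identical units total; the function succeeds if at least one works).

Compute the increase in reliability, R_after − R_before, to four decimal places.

R_before = 0.846
R_after = 1 − (1 − 0.846)^2 = 0.9763
ΔR = 0.9763 − 0.846 = 0.1303

0.1303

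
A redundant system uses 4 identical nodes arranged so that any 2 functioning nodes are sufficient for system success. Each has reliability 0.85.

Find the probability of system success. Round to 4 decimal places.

0.9880

R = Σ_{i=2}^{4} C(4,i) p^i (1−p)^{4−i} with p = 0.85
C(4,2)·0.85^2·0.15^2 = 0.097538
C(4,3)·0.85^3·0.15^1 = 0.368475
C(4,4)·0.85^4·0.15^0 = 0.522006
Sum = 0.9880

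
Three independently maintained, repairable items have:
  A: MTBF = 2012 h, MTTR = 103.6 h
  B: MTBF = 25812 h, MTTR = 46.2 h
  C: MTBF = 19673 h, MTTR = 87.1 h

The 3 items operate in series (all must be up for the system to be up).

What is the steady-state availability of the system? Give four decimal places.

A(A) = MTBF/(MTBF+MTTR) = 2012/(2012+103.6) = 0.951030
A(B) = MTBF/(MTBF+MTTR) = 25812/(25812+46.2) = 0.998213
A(C) = MTBF/(MTBF+MTTR) = 19673/(19673+87.1) = 0.995592
Series availability: 0.951030 × 0.998213 × 0.995592 = 0.9451

0.9451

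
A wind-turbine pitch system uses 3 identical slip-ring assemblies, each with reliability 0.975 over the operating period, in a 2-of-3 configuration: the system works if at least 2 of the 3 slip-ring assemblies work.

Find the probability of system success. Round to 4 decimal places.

R = Σ_{i=2}^{3} C(3,i) p^i (1−p)^{3−i} with p = 0.975
C(3,2)·0.975^2·0.025^1 = 0.071297
C(3,3)·0.975^3·0.025^0 = 0.926859
Sum = 0.9982

0.9982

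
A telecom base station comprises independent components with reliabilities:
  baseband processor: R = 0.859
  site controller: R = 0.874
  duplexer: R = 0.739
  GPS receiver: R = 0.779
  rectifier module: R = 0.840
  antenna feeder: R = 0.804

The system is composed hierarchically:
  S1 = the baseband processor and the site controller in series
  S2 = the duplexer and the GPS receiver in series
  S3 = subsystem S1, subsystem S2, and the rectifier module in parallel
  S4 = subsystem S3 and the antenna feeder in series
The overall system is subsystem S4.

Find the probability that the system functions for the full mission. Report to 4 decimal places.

Series (baseband processor and site controller): 0.859000 × 0.874000 = 0.750766
Series (duplexer and GPS receiver): 0.739000 × 0.779000 = 0.575681
Parallel ([0.750766], [0.575681], and rectifier module): 1 − (1 − 0.750766)(1 − 0.575681)(1 − 0.840000) = 0.983079
Series ([0.983079] and antenna feeder): 0.983079 × 0.804000 = 0.7904

0.7904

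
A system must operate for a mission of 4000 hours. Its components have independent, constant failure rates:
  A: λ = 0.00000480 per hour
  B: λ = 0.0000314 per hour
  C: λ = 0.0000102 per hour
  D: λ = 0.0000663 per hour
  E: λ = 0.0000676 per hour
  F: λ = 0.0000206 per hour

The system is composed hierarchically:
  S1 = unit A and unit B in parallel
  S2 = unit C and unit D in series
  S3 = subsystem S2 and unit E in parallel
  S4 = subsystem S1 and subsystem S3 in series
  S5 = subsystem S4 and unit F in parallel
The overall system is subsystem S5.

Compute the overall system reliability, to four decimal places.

0.9949

R(A) = exp(−0.00000480 × 4000) = 0.980983
R(B) = exp(−0.0000314 × 4000) = 0.881968
R(C) = exp(−0.0000102 × 4000) = 0.960021
R(D) = exp(−0.0000663 × 4000) = 0.767053
R(E) = exp(−0.0000676 × 4000) = 0.763074
R(F) = exp(−0.0000206 × 4000) = 0.920904
Parallel (A and B): 1 − (1 − 0.980983)(1 − 0.881968) = 0.997755
Series (C and D): 0.960021 × 0.767053 = 0.736387
Parallel ([0.736387] and E): 1 − (1 − 0.736387)(1 − 0.763074) = 0.937543
Series ([0.997755] and [0.937543]): 0.997755 × 0.937543 = 0.935438
Parallel ([0.935438] and F): 1 − (1 − 0.935438)(1 − 0.920904) = 0.9949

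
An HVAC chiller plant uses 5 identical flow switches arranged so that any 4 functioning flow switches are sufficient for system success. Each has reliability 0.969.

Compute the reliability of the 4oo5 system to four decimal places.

R = Σ_{i=4}^{5} C(5,i) p^i (1−p)^{5−i} with p = 0.969
C(5,4)·0.969^4·0.031^1 = 0.136655
C(5,5)·0.969^5·0.031^0 = 0.854317
Sum = 0.9910

0.9910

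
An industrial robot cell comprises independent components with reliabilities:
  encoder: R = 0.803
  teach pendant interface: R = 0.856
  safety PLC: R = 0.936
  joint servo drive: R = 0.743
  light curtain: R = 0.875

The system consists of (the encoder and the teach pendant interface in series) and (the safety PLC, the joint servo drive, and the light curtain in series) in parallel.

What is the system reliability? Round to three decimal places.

0.878

Series (encoder and teach pendant interface): 0.80300 × 0.85600 = 0.68737
Series (safety PLC, joint servo drive, and light curtain): 0.93600 × 0.74300 × 0.87500 = 0.60852
Parallel ([0.68737] and [0.60852]): 1 − (1 − 0.68737)(1 − 0.60852) = 0.878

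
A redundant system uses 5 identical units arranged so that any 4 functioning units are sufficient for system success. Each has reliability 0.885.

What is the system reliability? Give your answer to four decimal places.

0.8956

R = Σ_{i=4}^{5} C(5,i) p^i (1−p)^{5−i} with p = 0.885
C(5,4)·0.885^4·0.115^1 = 0.352729
C(5,5)·0.885^5·0.115^0 = 0.542896
Sum = 0.8956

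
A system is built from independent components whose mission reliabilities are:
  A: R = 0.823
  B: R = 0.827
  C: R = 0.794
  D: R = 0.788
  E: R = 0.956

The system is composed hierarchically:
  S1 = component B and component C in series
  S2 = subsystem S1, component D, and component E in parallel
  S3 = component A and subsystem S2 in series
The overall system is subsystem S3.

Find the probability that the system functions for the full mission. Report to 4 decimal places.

0.8204

Series (B and C): 0.827000 × 0.794000 = 0.656638
Parallel ([0.656638], D, and E): 1 − (1 − 0.656638)(1 − 0.788000)(1 − 0.956000) = 0.996797
Series (A and [0.996797]): 0.823000 × 0.996797 = 0.8204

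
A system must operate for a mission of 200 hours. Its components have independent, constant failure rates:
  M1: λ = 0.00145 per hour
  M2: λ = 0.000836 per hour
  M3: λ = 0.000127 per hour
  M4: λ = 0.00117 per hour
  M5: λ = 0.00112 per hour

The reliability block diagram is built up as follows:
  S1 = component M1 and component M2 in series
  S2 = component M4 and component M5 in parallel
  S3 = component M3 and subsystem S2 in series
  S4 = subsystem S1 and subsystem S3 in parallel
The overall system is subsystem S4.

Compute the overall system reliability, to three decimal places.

0.976

R(M1) = exp(−0.00145 × 200) = 0.74826
R(M2) = exp(−0.000836 × 200) = 0.84603
R(M3) = exp(−0.000127 × 200) = 0.97492
R(M4) = exp(−0.00117 × 200) = 0.79136
R(M5) = exp(−0.00112 × 200) = 0.79932
Series (M1 and M2): 0.74826 × 0.84603 = 0.63305
Parallel (M4 and M5): 1 − (1 − 0.79136)(1 − 0.79932) = 0.95813
Series (M3 and [0.95813]): 0.97492 × 0.95813 = 0.93410
Parallel ([0.63305] and [0.93410]): 1 − (1 − 0.63305)(1 − 0.93410) = 0.976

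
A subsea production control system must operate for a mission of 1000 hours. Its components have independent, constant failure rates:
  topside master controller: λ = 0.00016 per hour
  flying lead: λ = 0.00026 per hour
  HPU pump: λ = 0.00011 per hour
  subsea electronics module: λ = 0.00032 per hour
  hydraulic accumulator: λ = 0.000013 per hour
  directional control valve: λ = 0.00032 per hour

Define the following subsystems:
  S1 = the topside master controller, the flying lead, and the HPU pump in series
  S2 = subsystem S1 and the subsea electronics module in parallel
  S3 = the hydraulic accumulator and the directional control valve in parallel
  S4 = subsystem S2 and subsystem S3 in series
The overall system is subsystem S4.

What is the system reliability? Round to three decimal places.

0.884

R(topside master controller) = exp(−0.00016 × 1000) = 0.85214
R(flying lead) = exp(−0.00026 × 1000) = 0.77105
R(HPU pump) = exp(−0.00011 × 1000) = 0.89583
R(subsea electronics module) = exp(−0.00032 × 1000) = 0.72615
R(hydraulic accumulator) = exp(−0.000013 × 1000) = 0.98708
R(directional control valve) = exp(−0.00032 × 1000) = 0.72615
Series (topside master controller, flying lead, and HPU pump): 0.85214 × 0.77105 × 0.89583 = 0.58860
Parallel ([0.58860] and subsea electronics module): 1 − (1 − 0.58860)(1 − 0.72615) = 0.88734
Parallel (hydraulic accumulator and directional control valve): 1 − (1 − 0.98708)(1 − 0.72615) = 0.99646
Series ([0.88734] and [0.99646]): 0.88734 × 0.99646 = 0.884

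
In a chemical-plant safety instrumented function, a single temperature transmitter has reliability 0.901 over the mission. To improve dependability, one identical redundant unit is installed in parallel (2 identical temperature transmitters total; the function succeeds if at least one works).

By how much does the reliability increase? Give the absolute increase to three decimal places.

0.089

R_before = 0.901
R_after = 1 − (1 − 0.901)^2 = 0.990
ΔR = 0.990 − 0.901 = 0.089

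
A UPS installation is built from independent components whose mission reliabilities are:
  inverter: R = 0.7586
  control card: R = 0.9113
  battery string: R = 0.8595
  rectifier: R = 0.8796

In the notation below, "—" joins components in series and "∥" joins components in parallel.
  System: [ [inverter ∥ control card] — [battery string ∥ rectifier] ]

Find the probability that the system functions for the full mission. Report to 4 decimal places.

Parallel (inverter and control card): 1 − (1 − 0.758600)(1 − 0.911300) = 0.978588
Parallel (battery string and rectifier): 1 − (1 − 0.859500)(1 − 0.879600) = 0.983084
Series ([0.978588] and [0.983084]): 0.978588 × 0.983084 = 0.9620

0.9620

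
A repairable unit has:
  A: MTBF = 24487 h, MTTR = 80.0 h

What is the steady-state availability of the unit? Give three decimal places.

A(A) = MTBF/(MTBF+MTTR) = 24487/(24487+80.0) = 0.997

0.997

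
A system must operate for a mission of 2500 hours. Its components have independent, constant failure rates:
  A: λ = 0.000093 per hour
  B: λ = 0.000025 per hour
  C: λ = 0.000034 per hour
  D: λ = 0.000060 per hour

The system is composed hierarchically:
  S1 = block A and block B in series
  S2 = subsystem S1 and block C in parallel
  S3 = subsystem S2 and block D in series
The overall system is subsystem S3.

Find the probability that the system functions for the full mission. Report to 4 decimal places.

0.8428

R(A) = exp(−0.000093 × 2500) = 0.792550
R(B) = exp(−0.000025 × 2500) = 0.939413
R(C) = exp(−0.000034 × 2500) = 0.918512
R(D) = exp(−0.000060 × 2500) = 0.860708
Series (A and B): 0.792550 × 0.939413 = 0.744532
Parallel ([0.744532] and C): 1 − (1 − 0.744532)(1 − 0.918512) = 0.979182
Series ([0.979182] and D): 0.979182 × 0.860708 = 0.8428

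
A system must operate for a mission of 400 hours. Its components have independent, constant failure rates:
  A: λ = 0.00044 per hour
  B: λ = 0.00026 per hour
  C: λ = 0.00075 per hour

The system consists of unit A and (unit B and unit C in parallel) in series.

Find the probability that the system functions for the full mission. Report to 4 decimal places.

R(A) = exp(−0.00044 × 400) = 0.838618
R(B) = exp(−0.00026 × 400) = 0.901225
R(C) = exp(−0.00075 × 400) = 0.740818
Parallel (B and C): 1 − (1 − 0.901225)(1 − 0.740818) = 0.974399
Series (A and [0.974399]): 0.838618 × 0.974399 = 0.8171

0.8171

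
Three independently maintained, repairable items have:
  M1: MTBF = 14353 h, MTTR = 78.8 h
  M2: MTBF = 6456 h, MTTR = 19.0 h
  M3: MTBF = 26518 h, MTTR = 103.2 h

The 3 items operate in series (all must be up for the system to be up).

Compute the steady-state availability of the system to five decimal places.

A(M1) = MTBF/(MTBF+MTTR) = 14353/(14353+78.8) = 0.994540
A(M2) = MTBF/(MTBF+MTTR) = 6456/(6456+19.0) = 0.997066
A(M3) = MTBF/(MTBF+MTTR) = 26518/(26518+103.2) = 0.996123
Series availability: 0.994540 × 0.997066 × 0.996123 = 0.98778

0.98778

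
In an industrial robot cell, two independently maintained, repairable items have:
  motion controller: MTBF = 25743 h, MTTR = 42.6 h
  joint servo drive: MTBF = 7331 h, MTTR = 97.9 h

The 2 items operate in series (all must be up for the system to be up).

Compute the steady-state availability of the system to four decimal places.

0.9852

A(motion controller) = MTBF/(MTBF+MTTR) = 25743/(25743+42.6) = 0.998348
A(joint servo drive) = MTBF/(MTBF+MTTR) = 7331/(7331+97.9) = 0.986822
Series availability: 0.998348 × 0.986822 = 0.9852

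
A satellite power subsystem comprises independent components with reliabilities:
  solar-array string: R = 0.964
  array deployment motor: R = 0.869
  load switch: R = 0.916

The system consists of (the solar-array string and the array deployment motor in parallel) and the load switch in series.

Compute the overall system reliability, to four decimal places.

Parallel (solar-array string and array deployment motor): 1 − (1 − 0.964000)(1 − 0.869000) = 0.995284
Series ([0.995284] and load switch): 0.995284 × 0.916000 = 0.9117

0.9117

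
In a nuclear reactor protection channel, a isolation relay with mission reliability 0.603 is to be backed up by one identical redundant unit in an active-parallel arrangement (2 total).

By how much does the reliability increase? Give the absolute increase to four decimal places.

R_before = 0.603
R_after = 1 − (1 − 0.603)^2 = 0.8424
ΔR = 0.8424 − 0.603 = 0.2394

0.2394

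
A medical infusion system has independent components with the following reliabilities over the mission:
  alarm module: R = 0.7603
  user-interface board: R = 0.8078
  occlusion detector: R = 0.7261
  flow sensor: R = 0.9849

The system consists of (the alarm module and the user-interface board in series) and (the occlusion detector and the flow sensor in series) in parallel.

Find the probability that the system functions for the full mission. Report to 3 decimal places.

Series (alarm module and user-interface board): 0.76030 × 0.80780 = 0.61417
Series (occlusion detector and flow sensor): 0.72610 × 0.98490 = 0.71514
Parallel ([0.61417] and [0.71514]): 1 − (1 − 0.61417)(1 − 0.71514) = 0.890

0.890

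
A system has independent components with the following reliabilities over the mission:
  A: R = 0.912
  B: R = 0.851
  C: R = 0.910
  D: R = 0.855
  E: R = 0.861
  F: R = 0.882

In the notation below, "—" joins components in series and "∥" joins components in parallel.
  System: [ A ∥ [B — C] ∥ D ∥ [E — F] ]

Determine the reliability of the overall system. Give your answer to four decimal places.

0.9993

Series (B and C): 0.851000 × 0.910000 = 0.774410
Series (E and F): 0.861000 × 0.882000 = 0.759402
Parallel (A, [0.774410], D, and [0.759402]): 1 − (1 − 0.912000)(1 − 0.774410)(1 − 0.855000)(1 − 0.759402) = 0.9993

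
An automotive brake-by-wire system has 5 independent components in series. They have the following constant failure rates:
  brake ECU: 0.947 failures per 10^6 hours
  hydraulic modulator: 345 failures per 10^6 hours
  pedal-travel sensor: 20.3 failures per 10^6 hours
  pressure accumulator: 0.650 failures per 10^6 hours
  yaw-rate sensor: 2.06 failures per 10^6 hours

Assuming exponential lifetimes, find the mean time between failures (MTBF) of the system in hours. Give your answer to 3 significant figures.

Series of exponential components: λ_sys = Σ λ_i
λ_sys = 0.000000947 + 0.000345 + 0.0000203 + 0.000000650 + 0.00000206 = 3.6896e-04 /h
MTBF = 1 / λ_sys = 2710 h

2710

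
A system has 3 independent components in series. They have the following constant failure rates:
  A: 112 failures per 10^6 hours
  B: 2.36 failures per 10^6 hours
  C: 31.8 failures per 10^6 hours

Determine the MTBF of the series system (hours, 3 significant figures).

6840

Series of exponential components: λ_sys = Σ λ_i
λ_sys = 0.000112 + 0.00000236 + 0.0000318 = 1.4616e-04 /h
MTBF = 1 / λ_sys = 6840 h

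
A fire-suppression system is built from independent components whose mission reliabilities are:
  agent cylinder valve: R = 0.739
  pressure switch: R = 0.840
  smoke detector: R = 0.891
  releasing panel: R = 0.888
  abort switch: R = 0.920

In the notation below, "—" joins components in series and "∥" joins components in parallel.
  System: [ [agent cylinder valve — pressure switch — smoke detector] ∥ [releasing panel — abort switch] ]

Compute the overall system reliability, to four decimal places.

0.9182

Series (agent cylinder valve, pressure switch, and smoke detector): 0.739000 × 0.840000 × 0.891000 = 0.553097
Series (releasing panel and abort switch): 0.888000 × 0.920000 = 0.816960
Parallel ([0.553097] and [0.816960]): 1 − (1 − 0.553097)(1 − 0.816960) = 0.9182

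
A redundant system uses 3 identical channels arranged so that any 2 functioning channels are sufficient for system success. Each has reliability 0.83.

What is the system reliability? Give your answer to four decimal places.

0.9231

R = Σ_{i=2}^{3} C(3,i) p^i (1−p)^{3−i} with p = 0.83
C(3,2)·0.83^2·0.17^1 = 0.351339
C(3,3)·0.83^3·0.17^0 = 0.571787
Sum = 0.9231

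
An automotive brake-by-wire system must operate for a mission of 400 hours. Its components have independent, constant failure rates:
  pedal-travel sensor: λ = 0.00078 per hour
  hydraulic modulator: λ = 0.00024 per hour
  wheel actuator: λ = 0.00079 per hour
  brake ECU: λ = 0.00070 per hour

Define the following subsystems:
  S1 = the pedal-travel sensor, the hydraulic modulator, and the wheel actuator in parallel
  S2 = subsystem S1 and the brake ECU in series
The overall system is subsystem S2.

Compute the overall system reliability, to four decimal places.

0.7508

R(pedal-travel sensor) = exp(−0.00078 × 400) = 0.731982
R(hydraulic modulator) = exp(−0.00024 × 400) = 0.908464
R(wheel actuator) = exp(−0.00079 × 400) = 0.729059
R(brake ECU) = exp(−0.00070 × 400) = 0.755784
Parallel (pedal-travel sensor, hydraulic modulator, and wheel actuator): 1 − (1 − 0.731982)(1 − 0.908464)(1 − 0.729059) = 0.993353
Series ([0.993353] and brake ECU): 0.993353 × 0.755784 = 0.7508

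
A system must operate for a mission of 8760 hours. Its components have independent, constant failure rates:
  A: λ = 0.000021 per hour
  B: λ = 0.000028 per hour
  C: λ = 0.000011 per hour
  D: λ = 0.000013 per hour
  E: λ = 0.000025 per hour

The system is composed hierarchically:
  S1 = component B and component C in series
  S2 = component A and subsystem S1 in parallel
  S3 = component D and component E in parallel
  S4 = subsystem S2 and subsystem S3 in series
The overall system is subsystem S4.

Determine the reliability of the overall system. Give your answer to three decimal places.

R(A) = exp(−0.000021 × 8760) = 0.83197
R(B) = exp(−0.000028 × 8760) = 0.78249
R(C) = exp(−0.000011 × 8760) = 0.90814
R(D) = exp(−0.000013 × 8760) = 0.89237
R(E) = exp(−0.000025 × 8760) = 0.80332
Series (B and C): 0.78249 × 0.90814 = 0.71061
Parallel (A and [0.71061]): 1 − (1 − 0.83197)(1 − 0.71061) = 0.95137
Parallel (D and E): 1 − (1 − 0.89237)(1 − 0.80332) = 0.97883
Series ([0.95137] and [0.97883]): 0.95137 × 0.97883 = 0.931

0.931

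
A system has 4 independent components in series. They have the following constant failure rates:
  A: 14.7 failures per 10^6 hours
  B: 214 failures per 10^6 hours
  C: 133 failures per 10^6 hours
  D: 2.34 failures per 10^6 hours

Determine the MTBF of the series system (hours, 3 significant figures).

2750

Series of exponential components: λ_sys = Σ λ_i
λ_sys = 0.0000147 + 0.000214 + 0.000133 + 0.00000234 = 3.6404e-04 /h
MTBF = 1 / λ_sys = 2750 h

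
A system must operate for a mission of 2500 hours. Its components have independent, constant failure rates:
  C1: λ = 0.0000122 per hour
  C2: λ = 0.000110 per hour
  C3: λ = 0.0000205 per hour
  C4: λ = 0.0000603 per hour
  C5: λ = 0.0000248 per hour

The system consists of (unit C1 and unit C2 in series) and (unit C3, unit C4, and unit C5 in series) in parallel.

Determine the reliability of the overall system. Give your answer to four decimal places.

R(C1) = exp(−0.0000122 × 2500) = 0.969960
R(C2) = exp(−0.000110 × 2500) = 0.759572
R(C3) = exp(−0.0000205 × 2500) = 0.950041
R(C4) = exp(−0.0000603 × 2500) = 0.860063
R(C5) = exp(−0.0000248 × 2500) = 0.939883
Series (C1 and C2): 0.969960 × 0.759572 = 0.736754
Series (C3, C4, and C5): 0.950041 × 0.860063 × 0.939883 = 0.767974
Parallel ([0.736754] and [0.767974]): 1 − (1 − 0.736754)(1 − 0.767974) = 0.9389

0.9389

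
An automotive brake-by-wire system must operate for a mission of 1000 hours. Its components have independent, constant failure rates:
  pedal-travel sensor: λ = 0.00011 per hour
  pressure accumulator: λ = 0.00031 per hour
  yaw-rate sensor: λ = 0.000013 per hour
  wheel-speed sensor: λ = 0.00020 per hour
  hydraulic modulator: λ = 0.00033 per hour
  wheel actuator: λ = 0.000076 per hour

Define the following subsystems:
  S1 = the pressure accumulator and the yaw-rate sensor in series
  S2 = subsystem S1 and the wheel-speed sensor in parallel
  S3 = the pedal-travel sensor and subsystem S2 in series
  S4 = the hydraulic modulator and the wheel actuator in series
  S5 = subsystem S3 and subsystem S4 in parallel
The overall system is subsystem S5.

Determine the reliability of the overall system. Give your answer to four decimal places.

0.9503

R(pedal-travel sensor) = exp(−0.00011 × 1000) = 0.895834
R(pressure accumulator) = exp(−0.00031 × 1000) = 0.733447
R(yaw-rate sensor) = exp(−0.000013 × 1000) = 0.987084
R(wheel-speed sensor) = exp(−0.00020 × 1000) = 0.818731
R(hydraulic modulator) = exp(−0.00033 × 1000) = 0.718924
R(wheel actuator) = exp(−0.000076 × 1000) = 0.926816
Series (pressure accumulator and yaw-rate sensor): 0.733447 × 0.987084 = 0.723974
Parallel ([0.723974] and wheel-speed sensor): 1 − (1 − 0.723974)(1 − 0.818731) = 0.949965
Series (pedal-travel sensor and [0.949965]): 0.895834 × 0.949965 = 0.851011
Series (hydraulic modulator and wheel actuator): 0.718924 × 0.926816 = 0.666310
Parallel ([0.851011] and [0.666310]): 1 − (1 − 0.851011)(1 − 0.666310) = 0.9503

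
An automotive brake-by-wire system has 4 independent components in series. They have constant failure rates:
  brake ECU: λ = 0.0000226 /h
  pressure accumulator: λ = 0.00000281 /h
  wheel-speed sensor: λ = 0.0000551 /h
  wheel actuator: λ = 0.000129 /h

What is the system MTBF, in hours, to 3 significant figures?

Series of exponential components: λ_sys = Σ λ_i
λ_sys = 0.0000226 + 0.00000281 + 0.0000551 + 0.000129 = 2.0951e-04 /h
MTBF = 1 / λ_sys = 4770 h

4770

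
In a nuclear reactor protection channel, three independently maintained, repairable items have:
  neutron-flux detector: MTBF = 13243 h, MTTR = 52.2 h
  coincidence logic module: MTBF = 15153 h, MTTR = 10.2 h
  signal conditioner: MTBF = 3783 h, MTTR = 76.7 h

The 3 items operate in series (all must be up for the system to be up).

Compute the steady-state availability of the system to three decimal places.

0.976

A(neutron-flux detector) = MTBF/(MTBF+MTTR) = 13243/(13243+52.2) = 0.996074
A(coincidence logic module) = MTBF/(MTBF+MTTR) = 15153/(15153+10.2) = 0.999327
A(signal conditioner) = MTBF/(MTBF+MTTR) = 3783/(3783+76.7) = 0.980128
Series availability: 0.996074 × 0.999327 × 0.980128 = 0.976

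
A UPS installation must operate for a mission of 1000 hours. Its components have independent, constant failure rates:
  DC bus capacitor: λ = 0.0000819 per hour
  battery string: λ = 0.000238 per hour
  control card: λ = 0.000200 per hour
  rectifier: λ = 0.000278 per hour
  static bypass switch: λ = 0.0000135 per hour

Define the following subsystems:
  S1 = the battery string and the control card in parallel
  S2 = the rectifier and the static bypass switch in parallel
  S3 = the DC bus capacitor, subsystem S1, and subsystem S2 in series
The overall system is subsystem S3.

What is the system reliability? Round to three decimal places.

0.883

R(DC bus capacitor) = exp(−0.0000819 × 1000) = 0.92136
R(battery string) = exp(−0.000238 × 1000) = 0.78820
R(control card) = exp(−0.000200 × 1000) = 0.81873
R(rectifier) = exp(−0.000278 × 1000) = 0.75730
R(static bypass switch) = exp(−0.0000135 × 1000) = 0.98659
Parallel (battery string and control card): 1 − (1 − 0.78820)(1 − 0.81873) = 0.96161
Parallel (rectifier and static bypass switch): 1 − (1 − 0.75730)(1 − 0.98659) = 0.99675
Series (DC bus capacitor, [0.96161], and [0.99675]): 0.92136 × 0.96161 × 0.99675 = 0.883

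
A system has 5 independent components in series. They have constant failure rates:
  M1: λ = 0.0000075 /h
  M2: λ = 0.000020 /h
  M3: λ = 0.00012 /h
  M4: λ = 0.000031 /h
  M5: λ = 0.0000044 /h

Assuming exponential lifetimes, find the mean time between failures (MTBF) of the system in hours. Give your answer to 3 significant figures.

5470

Series of exponential components: λ_sys = Σ λ_i
λ_sys = 0.0000075 + 0.000020 + 0.00012 + 0.000031 + 0.0000044 = 1.8290e-04 /h
MTBF = 1 / λ_sys = 5470 h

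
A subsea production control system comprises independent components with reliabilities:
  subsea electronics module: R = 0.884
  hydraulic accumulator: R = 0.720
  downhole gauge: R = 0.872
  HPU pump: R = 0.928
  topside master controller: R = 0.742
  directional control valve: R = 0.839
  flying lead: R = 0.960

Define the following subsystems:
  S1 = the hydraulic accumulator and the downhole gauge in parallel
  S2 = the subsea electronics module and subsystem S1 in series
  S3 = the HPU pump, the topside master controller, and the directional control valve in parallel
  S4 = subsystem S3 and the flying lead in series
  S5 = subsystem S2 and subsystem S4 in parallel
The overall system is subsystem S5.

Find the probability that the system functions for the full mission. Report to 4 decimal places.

0.9937

Parallel (hydraulic accumulator and downhole gauge): 1 − (1 − 0.720000)(1 − 0.872000) = 0.964160
Series (subsea electronics module and [0.964160]): 0.884000 × 0.964160 = 0.852317
Parallel (HPU pump, topside master controller, and directional control valve): 1 − (1 − 0.928000)(1 − 0.742000)(1 − 0.839000) = 0.997009
Series ([0.997009] and flying lead): 0.997009 × 0.960000 = 0.957129
Parallel ([0.852317] and [0.957129]): 1 − (1 − 0.852317)(1 − 0.957129) = 0.9937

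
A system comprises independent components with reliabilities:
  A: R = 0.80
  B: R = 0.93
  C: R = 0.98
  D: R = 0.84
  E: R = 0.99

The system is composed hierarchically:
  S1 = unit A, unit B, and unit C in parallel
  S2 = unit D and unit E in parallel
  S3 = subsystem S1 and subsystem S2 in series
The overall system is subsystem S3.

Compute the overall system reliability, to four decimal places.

Parallel (A, B, and C): 1 − (1 − 0.800000)(1 − 0.930000)(1 − 0.980000) = 0.999720
Parallel (D and E): 1 − (1 − 0.840000)(1 − 0.990000) = 0.998400
Series ([0.999720] and [0.998400]): 0.999720 × 0.998400 = 0.9981

0.9981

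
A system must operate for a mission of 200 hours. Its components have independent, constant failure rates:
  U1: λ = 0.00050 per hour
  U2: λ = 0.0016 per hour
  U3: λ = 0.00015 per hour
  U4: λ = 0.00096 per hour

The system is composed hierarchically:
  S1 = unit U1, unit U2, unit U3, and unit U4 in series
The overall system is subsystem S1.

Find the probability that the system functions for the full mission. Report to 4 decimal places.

0.5262

R(U1) = exp(−0.00050 × 200) = 0.904837
R(U2) = exp(−0.0016 × 200) = 0.726149
R(U3) = exp(−0.00015 × 200) = 0.970446
R(U4) = exp(−0.00096 × 200) = 0.825307
Series (U1, U2, U3, and U4): 0.904837 × 0.726149 × 0.970446 × 0.825307 = 0.5262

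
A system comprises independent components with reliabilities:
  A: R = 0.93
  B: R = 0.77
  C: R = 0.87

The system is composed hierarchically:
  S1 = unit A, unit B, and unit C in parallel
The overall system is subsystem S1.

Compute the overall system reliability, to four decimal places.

0.9979

Parallel (A, B, and C): 1 − (1 − 0.930000)(1 − 0.770000)(1 − 0.870000) = 0.9979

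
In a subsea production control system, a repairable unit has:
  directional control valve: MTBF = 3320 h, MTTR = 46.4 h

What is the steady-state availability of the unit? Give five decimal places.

A(directional control valve) = MTBF/(MTBF+MTTR) = 3320/(3320+46.4) = 0.98622

0.98622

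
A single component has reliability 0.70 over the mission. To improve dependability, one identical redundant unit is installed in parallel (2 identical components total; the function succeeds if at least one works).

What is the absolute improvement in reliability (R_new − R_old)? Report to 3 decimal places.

R_before = 0.70
R_after = 1 − (1 − 0.70)^2 = 0.910
ΔR = 0.910 − 0.70 = 0.210

0.210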